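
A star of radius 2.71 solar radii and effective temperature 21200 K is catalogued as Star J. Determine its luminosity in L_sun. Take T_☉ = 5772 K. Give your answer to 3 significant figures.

1.34×10^3 L_sun

L/L_☉ = (R/R_☉)² (T/T_☉)⁴ = (2.71)² × (21200/5772)⁴
       = 7.344 × (3.673)⁴ = 7.344 × 182.0 = 1337.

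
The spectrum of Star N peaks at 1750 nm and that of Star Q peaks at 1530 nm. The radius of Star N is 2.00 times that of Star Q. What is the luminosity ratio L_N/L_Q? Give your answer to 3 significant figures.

Wien's law gives T ∝ 1/λ_max, so T_N/T_Q = λ_Q/λ_N = 1530/1750 = 0.8743.
Then L ∝ R²T⁴ gives L_N/L_Q = (2.00)² × (0.8743)⁴ = 4.000 × 0.5843 = 2.337.

2.34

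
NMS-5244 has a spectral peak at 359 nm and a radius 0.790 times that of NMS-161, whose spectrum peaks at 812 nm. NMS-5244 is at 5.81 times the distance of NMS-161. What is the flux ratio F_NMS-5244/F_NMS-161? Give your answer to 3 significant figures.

Wien's law: T_NMS-5244/T_NMS-161 = λ_NMS-161/λ_NMS-5244 = 812/359 = 2.262.
L_NMS-5244/L_NMS-161 = (R_NMS-5244/R_NMS-161)²(T_NMS-5244/T_NMS-161)⁴ = (0.790)²(2.262)⁴ = 16.33.
F_NMS-5244/F_NMS-161 = (L_NMS-5244/L_NMS-161)/(d_NMS-5244/d_NMS-161)² = 16.33/(5.81)² = 0.4839.

0.484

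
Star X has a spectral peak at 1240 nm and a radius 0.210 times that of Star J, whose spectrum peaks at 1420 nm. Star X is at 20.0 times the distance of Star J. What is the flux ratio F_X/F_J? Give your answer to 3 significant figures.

Wien's law: T_X/T_J = λ_J/λ_X = 1420/1240 = 1.145.
L_X/L_J = (R_X/R_J)²(T_X/T_J)⁴ = (0.210)²(1.145)⁴ = 0.07584.
F_X/F_J = (L_X/L_J)/(d_X/d_J)² = 0.07584/(20.0)² = 1.896×10^-4.

1.90×10^-4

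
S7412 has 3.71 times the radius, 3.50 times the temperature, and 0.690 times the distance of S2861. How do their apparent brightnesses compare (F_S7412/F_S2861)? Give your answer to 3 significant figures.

L_S7412/L_S2861 = (R_S7412/R_S2861)²(T_S7412/T_S2861)⁴ = (3.71)² × (3.50)⁴ = 2065.
F_S7412/F_S2861 = (L_S7412/L_S2861)/(d_S7412/d_S2861)² = 2065 / (0.690)² = 4338.

4.34×10^3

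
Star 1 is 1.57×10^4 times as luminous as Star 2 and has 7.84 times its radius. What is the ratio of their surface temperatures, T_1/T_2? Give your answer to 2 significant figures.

L ∝ R²T⁴ gives T ∝ (L/R²)^(1/4), so
T_1/T_2 = (1.57×10^4 / 7.84²)^(1/4) = (255.4)^(1/4) = 3.998.

4.0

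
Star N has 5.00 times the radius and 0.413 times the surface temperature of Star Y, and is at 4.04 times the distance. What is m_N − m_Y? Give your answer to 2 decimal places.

3.38

L_N/L_Y = (5.00)²(0.413)⁴ = 0.7273.
F_N/F_Y = (L_N/L_Y)/(d_N/d_Y)² = 0.7273/16.32 = 0.04456.
m_N − m_Y = −2.5 log₁₀(0.04456) = 3.38.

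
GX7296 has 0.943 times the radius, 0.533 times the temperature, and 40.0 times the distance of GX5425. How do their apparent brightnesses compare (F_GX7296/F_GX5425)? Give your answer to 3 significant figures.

L_GX7296/L_GX5425 = (R_GX7296/R_GX5425)²(T_GX7296/T_GX5425)⁴ = (0.943)² × (0.533)⁴ = 0.07177.
F_GX7296/F_GX5425 = (L_GX7296/L_GX5425)/(d_GX7296/d_GX5425)² = 0.07177 / (40.0)² = 4.486×10^-5.

4.49×10^-5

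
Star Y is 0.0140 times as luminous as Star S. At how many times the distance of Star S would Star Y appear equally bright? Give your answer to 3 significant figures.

0.118

Equal flux requires L_Y/d_Y² = L_S/d_S², so d_Y/d_S = √(L_Y/L_S)
= √(0.0140) = 0.1183.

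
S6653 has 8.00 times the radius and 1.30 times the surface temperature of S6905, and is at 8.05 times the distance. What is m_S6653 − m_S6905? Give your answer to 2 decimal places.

-1.13

L_S6653/L_S6905 = (8.00)²(1.30)⁴ = 182.8.
F_S6653/F_S6905 = (L_S6653/L_S6905)/(d_S6653/d_S6905)² = 182.8/64.80 = 2.821.
m_S6653 − m_S6905 = −2.5 log₁₀(2.821) = -1.13.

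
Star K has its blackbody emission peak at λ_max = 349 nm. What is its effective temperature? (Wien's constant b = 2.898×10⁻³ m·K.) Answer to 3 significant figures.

8.30×10^3 K

T = b/λ_max = 2.898×10⁻³ / (349×10⁻⁹) = 8304 K.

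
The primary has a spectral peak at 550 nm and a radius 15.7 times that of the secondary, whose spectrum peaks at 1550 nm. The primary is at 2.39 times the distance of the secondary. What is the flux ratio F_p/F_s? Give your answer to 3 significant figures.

2.72×10^3

Wien's law: T_p/T_s = λ_s/λ_p = 1550/550 = 2.818.
L_p/L_s = (R_p/R_s)²(T_p/T_s)⁴ = (15.7)²(2.818)⁴ = 1.555×10^4.
F_p/F_s = (L_p/L_s)/(d_p/d_s)² = 1.555×10^4/(2.39)² = 2722.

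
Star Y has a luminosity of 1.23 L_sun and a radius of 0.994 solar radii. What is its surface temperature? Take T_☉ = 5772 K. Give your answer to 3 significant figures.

T/T_☉ = (L/L_☉)^(1/4) / (R/R_☉)^(1/2)
T = 5772 × (1.23)^(1/4) / √(0.994) = 5772 × 1.053 / 0.9970 = 6097 K.

6.10×10^3 K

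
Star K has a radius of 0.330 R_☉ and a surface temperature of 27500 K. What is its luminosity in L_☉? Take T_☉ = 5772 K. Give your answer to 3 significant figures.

L/L_☉ = (R/R_☉)² (T/T_☉)⁴ = (0.330)² × (27500/5772)⁴
       = 0.1089 × (4.764)⁴ = 0.1089 × 515.3 = 56.11.

56.1 L_☉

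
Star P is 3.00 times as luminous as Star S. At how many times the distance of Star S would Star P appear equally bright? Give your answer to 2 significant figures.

Equal flux requires L_P/d_P² = L_S/d_S², so d_P/d_S = √(L_P/L_S)
= √(3.00) = 1.732.

1.7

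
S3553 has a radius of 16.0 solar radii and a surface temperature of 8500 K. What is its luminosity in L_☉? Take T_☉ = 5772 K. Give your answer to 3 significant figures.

1.20×10^3 L_☉

L/L_☉ = (R/R_☉)² (T/T_☉)⁴ = (16.0)² × (8500/5772)⁴
       = 256.0 × (1.473)⁴ = 256.0 × 4.703 = 1204.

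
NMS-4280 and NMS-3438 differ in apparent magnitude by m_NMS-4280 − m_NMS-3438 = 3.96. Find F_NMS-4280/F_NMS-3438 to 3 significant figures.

F_NMS-4280/F_NMS-3438 = 10^(−(m_NMS-4280 − m_NMS-3438)/2.5) = 10^(-3.96/2.5) = 10^-1.584 = 0.02606.

0.0261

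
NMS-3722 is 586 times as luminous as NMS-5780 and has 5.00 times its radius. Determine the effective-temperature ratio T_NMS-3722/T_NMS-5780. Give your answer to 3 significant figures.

2.20

L ∝ R²T⁴ gives T ∝ (L/R²)^(1/4), so
T_NMS-3722/T_NMS-5780 = (586 / 5.00²)^(1/4) = (23.44)^(1/4) = 2.200.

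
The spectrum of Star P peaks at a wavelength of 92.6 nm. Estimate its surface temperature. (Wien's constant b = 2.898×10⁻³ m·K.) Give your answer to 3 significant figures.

3.13×10^4 K

T = b/λ_max = 2.898×10⁻³ / (92.6×10⁻⁹) = 3.130×10^4 K.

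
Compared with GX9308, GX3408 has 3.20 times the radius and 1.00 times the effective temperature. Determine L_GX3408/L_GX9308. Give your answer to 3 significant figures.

10.2

From the Stefan–Boltzmann law, L ∝ R²T⁴, so
L_GX3408/L_GX9308 = (R_GX3408/R_GX9308)² (T_GX3408/T_GX9308)⁴ = (3.20)² × (1.00)⁴ = 10.24 × 1.000 = 10.24.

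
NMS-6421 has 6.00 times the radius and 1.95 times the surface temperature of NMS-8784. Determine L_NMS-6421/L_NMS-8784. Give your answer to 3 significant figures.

From the Stefan–Boltzmann law, L ∝ R²T⁴, so
L_NMS-6421/L_NMS-8784 = (R_NMS-6421/R_NMS-8784)² (T_NMS-6421/T_NMS-8784)⁴ = (6.00)² × (1.95)⁴ = 36.00 × 14.46 = 520.5.

521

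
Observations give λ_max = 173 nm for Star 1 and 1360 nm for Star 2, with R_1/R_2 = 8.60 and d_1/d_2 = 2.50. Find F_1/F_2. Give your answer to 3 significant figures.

4.52×10^4

Wien's law: T_1/T_2 = λ_2/λ_1 = 1360/173 = 7.861.
L_1/L_2 = (R_1/R_2)²(T_1/T_2)⁴ = (8.60)²(7.861)⁴ = 2.825×10^5.
F_1/F_2 = (L_1/L_2)/(d_1/d_2)² = 2.825×10^5/(2.50)² = 4.519×10^4.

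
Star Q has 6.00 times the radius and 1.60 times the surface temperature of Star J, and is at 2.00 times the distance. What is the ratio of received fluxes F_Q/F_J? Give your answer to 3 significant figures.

59.0

L_Q/L_J = (R_Q/R_J)²(T_Q/T_J)⁴ = (6.00)² × (1.60)⁴ = 235.9.
F_Q/F_J = (L_Q/L_J)/(d_Q/d_J)² = 235.9 / (2.00)² = 58.98.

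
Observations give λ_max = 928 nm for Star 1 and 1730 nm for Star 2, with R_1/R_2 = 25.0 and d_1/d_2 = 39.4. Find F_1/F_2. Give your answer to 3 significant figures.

Wien's law: T_1/T_2 = λ_2/λ_1 = 1730/928 = 1.864.
L_1/L_2 = (R_1/R_2)²(T_1/T_2)⁴ = (25.0)²(1.864)⁴ = 7549.
F_1/F_2 = (L_1/L_2)/(d_1/d_2)² = 7549/(39.4)² = 4.863.

4.86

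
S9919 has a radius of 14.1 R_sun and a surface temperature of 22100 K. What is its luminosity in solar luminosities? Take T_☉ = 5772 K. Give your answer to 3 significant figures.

4.27×10^4 solar luminosities

L/L_☉ = (R/R_☉)² (T/T_☉)⁴ = (14.1)² × (22100/5772)⁴
       = 198.8 × (3.829)⁴ = 198.8 × 214.9 = 4.273×10^4.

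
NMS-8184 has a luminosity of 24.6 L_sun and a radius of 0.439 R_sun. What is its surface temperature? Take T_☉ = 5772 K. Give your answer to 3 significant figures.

T/T_☉ = (L/L_☉)^(1/4) / (R/R_☉)^(1/2)
T = 5772 × (24.6)^(1/4) / √(0.439) = 5772 × 2.227 / 0.6626 = 1.940×10^4 K.

1.94×10^4 K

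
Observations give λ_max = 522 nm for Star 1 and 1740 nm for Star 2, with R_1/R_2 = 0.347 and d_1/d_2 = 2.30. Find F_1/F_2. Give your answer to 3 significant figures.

Wien's law: T_1/T_2 = λ_2/λ_1 = 1740/522 = 3.333.
L_1/L_2 = (R_1/R_2)²(T_1/T_2)⁴ = (0.347)²(3.333)⁴ = 14.87.
F_1/F_2 = (L_1/L_2)/(d_1/d_2)² = 14.87/(2.30)² = 2.810.

2.81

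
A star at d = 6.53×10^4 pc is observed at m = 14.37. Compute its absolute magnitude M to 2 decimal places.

-4.70

M = m − 5 log₁₀(d/10 pc) = 14.37 − 5 log₁₀(6.53×10^4/10)
  = 14.37 − 5 × 3.815 = 14.37 − 19.07 = -4.70.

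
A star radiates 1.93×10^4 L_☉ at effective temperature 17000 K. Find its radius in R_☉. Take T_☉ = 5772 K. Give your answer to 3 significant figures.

16.0 R_☉

R/R_☉ = √(L/L_☉) / (T/T_☉)² = √(1.93×10^4) / (2.945)²
       = 138.9 / 8.675 = 16.02.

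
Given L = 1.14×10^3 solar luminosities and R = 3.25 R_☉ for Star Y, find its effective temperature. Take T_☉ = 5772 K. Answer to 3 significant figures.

1.86×10^4 K

T/T_☉ = (L/L_☉)^(1/4) / (R/R_☉)^(1/2)
T = 5772 × (1.14×10^3)^(1/4) / √(3.25) = 5772 × 5.811 / 1.803 = 1.860×10^4 K.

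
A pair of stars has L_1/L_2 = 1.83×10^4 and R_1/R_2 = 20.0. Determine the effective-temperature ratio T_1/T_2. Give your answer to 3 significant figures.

2.60

L ∝ R²T⁴ gives T ∝ (L/R²)^(1/4), so
T_1/T_2 = (1.83×10^4 / 20.0²)^(1/4) = (45.75)^(1/4) = 2.601.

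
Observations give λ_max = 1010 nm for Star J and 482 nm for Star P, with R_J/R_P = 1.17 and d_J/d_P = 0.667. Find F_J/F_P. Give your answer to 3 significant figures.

0.160

Wien's law: T_J/T_P = λ_P/λ_J = 482/1010 = 0.4772.
L_J/L_P = (R_J/R_P)²(T_J/T_P)⁴ = (1.17)²(0.4772)⁴ = 0.07100.
F_J/F_P = (L_J/L_P)/(d_J/d_P)² = 0.07100/(0.667)² = 0.1596.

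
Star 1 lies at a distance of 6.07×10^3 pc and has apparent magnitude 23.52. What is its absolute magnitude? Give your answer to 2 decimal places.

9.60

M = m − 5 log₁₀(d/10 pc) = 23.52 − 5 log₁₀(6.07×10^3/10)
  = 23.52 − 5 × 2.783 = 23.52 − 13.92 = 9.60.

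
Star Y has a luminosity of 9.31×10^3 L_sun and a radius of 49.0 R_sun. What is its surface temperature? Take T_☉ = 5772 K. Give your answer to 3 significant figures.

8.10×10^3 K

T/T_☉ = (L/L_☉)^(1/4) / (R/R_☉)^(1/2)
T = 5772 × (9.31×10^3)^(1/4) / √(49.0) = 5772 × 9.823 / 7.000 = 8100 K.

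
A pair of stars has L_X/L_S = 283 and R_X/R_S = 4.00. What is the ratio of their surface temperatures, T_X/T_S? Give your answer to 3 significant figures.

2.05

L ∝ R²T⁴ gives T ∝ (L/R²)^(1/4), so
T_X/T_S = (283 / 4.00²)^(1/4) = (17.69)^(1/4) = 2.051.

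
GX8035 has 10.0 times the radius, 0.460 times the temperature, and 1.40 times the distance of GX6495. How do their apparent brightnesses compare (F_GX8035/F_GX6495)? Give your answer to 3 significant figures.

2.28

L_GX8035/L_GX6495 = (R_GX8035/R_GX6495)²(T_GX8035/T_GX6495)⁴ = (10.0)² × (0.460)⁴ = 4.477.
F_GX8035/F_GX6495 = (L_GX8035/L_GX6495)/(d_GX8035/d_GX6495)² = 4.477 / (1.40)² = 2.284.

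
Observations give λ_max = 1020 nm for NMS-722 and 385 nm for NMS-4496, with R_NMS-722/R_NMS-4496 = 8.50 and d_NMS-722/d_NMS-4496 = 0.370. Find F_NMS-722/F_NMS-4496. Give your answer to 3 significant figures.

Wien's law: T_NMS-722/T_NMS-4496 = λ_NMS-4496/λ_NMS-722 = 385/1020 = 0.3775.
L_NMS-722/L_NMS-4496 = (R_NMS-722/R_NMS-4496)²(T_NMS-722/T_NMS-4496)⁴ = (8.50)²(0.3775)⁴ = 1.466.
F_NMS-722/F_NMS-4496 = (L_NMS-722/L_NMS-4496)/(d_NMS-722/d_NMS-4496)² = 1.466/(0.370)² = 10.71.

10.7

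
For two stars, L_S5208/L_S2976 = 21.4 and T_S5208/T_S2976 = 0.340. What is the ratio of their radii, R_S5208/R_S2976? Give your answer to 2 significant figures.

40

L ∝ R²T⁴ gives R ∝ √L / T², so
R_S5208/R_S2976 = √(21.4) / (0.340)² = 4.626 / 0.1156 = 40.02.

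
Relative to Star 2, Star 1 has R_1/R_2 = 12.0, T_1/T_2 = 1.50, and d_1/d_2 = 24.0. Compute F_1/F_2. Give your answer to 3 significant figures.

1.27

L_1/L_2 = (R_1/R_2)²(T_1/T_2)⁴ = (12.0)² × (1.50)⁴ = 729.0.
F_1/F_2 = (L_1/L_2)/(d_1/d_2)² = 729.0 / (24.0)² = 1.266.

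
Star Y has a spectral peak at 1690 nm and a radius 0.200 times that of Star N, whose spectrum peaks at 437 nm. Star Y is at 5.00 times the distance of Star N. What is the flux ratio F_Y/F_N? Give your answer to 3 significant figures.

7.15×10^-6

Wien's law: T_Y/T_N = λ_N/λ_Y = 437/1690 = 0.2586.
L_Y/L_N = (R_Y/R_N)²(T_Y/T_N)⁴ = (0.200)²(0.2586)⁴ = 1.788×10^-4.
F_Y/F_N = (L_Y/L_N)/(d_Y/d_N)² = 1.788×10^-4/(5.00)² = 7.153×10^-6.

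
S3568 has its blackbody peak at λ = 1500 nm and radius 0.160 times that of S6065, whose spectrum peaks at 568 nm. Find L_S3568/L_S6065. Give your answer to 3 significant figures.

5.26×10^-4

Wien's law gives T ∝ 1/λ_max, so T_S3568/T_S6065 = λ_S6065/λ_S3568 = 568/1500 = 0.3787.
Then L ∝ R²T⁴ gives L_S3568/L_S6065 = (0.160)² × (0.3787)⁴ = 0.02560 × 0.02056 = 5.263×10^-4.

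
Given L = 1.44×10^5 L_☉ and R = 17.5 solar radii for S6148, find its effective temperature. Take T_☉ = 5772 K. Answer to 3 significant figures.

T/T_☉ = (L/L_☉)^(1/4) / (R/R_☉)^(1/2)
T = 5772 × (1.44×10^5)^(1/4) / √(17.5) = 5772 × 19.48 / 4.183 = 2.688×10^4 K.

2.69×10^4 K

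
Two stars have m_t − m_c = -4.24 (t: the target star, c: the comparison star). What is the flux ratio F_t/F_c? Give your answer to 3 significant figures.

49.7

F_t/F_c = 10^(−(m_t − m_c)/2.5) = 10^(4.24/2.5) = 10^1.696 = 49.66.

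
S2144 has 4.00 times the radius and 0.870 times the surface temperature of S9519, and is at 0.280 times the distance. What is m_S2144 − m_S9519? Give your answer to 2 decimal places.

L_S2144/L_S9519 = (4.00)²(0.870)⁴ = 9.166.
F_S2144/F_S9519 = (L_S2144/L_S9519)/(d_S2144/d_S9519)² = 9.166/0.07840 = 116.9.
m_S2144 − m_S9519 = −2.5 log₁₀(116.9) = -5.17.

-5.17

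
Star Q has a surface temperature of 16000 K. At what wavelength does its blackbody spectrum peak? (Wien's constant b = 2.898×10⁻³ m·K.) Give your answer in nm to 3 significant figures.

λ_max = b/T = 2.898×10⁻³ / 16000 = 1.81×10^-7 m = 181.1 nm.

181 nm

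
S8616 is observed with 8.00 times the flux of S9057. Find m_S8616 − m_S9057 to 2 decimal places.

-2.26

m_S8616 − m_S9057 = −2.5 log₁₀(F_S8616/F_S9057) = −2.5 log₁₀(8.00) = −2.5 × (0.903) = -2.258.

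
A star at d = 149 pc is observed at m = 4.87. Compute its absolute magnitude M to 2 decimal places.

M = m − 5 log₁₀(d/10 pc) = 4.87 − 5 log₁₀(149/10)
  = 4.87 − 5 × 1.173 = 4.87 − 5.87 = -1.00.

-1.00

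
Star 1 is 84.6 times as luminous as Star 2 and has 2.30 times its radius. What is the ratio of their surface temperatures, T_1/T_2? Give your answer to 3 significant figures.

2.00

L ∝ R²T⁴ gives T ∝ (L/R²)^(1/4), so
T_1/T_2 = (84.6 / 2.30²)^(1/4) = (15.99)^(1/4) = 2.000.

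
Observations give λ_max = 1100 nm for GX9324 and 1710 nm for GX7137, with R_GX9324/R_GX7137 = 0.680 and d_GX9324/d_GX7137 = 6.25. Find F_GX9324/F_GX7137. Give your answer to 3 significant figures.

Wien's law: T_GX9324/T_GX7137 = λ_GX7137/λ_GX9324 = 1710/1100 = 1.555.
L_GX9324/L_GX7137 = (R_GX9324/R_GX7137)²(T_GX9324/T_GX7137)⁴ = (0.680)²(1.555)⁴ = 2.700.
F_GX9324/F_GX7137 = (L_GX9324/L_GX7137)/(d_GX9324/d_GX7137)² = 2.700/(6.25)² = 0.06913.

0.0691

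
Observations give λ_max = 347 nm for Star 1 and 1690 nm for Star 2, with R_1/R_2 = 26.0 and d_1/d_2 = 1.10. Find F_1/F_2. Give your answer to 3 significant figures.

Wien's law: T_1/T_2 = λ_2/λ_1 = 1690/347 = 4.870.
L_1/L_2 = (R_1/R_2)²(T_1/T_2)⁴ = (26.0)²(4.870)⁴ = 3.803×10^5.
F_1/F_2 = (L_1/L_2)/(d_1/d_2)² = 3.803×10^5/(1.10)² = 3.143×10^5.

3.14×10^5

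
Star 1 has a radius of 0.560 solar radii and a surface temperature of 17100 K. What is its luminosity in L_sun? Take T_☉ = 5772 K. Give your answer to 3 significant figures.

24.2 L_sun

L/L_☉ = (R/R_☉)² (T/T_☉)⁴ = (0.560)² × (17100/5772)⁴
       = 0.3136 × (2.963)⁴ = 0.3136 × 77.03 = 24.16.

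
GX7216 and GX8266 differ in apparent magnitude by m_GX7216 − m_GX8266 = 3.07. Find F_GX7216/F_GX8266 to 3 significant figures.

F_GX7216/F_GX8266 = 10^(−(m_GX7216 − m_GX8266)/2.5) = 10^(-3.07/2.5) = 10^-1.228 = 0.05916.

0.0592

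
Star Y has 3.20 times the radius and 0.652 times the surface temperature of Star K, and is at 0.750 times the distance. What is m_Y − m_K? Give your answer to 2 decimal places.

-1.29

L_Y/L_K = (3.20)²(0.652)⁴ = 1.851.
F_Y/F_K = (L_Y/L_K)/(d_Y/d_K)² = 1.851/0.5625 = 3.290.
m_Y − m_K = −2.5 log₁₀(3.290) = -1.29.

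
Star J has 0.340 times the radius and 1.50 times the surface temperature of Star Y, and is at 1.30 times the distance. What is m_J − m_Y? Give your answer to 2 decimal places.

1.15

L_J/L_Y = (0.340)²(1.50)⁴ = 0.5852.
F_J/F_Y = (L_J/L_Y)/(d_J/d_Y)² = 0.5852/1.690 = 0.3463.
m_J − m_Y = −2.5 log₁₀(0.3463) = 1.15.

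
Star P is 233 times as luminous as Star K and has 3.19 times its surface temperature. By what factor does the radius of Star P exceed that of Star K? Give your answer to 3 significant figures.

1.50

L ∝ R²T⁴ gives R ∝ √L / T², so
R_P/R_K = √(233) / (3.19)² = 15.26 / 10.18 = 1.500.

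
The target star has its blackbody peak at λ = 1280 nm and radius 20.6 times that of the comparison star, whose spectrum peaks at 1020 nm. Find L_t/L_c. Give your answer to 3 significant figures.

Wien's law gives T ∝ 1/λ_max, so T_t/T_c = λ_c/λ_t = 1020/1280 = 0.7969.
Then L ∝ R²T⁴ gives L_t/L_c = (20.6)² × (0.7969)⁴ = 424.4 × 0.4032 = 171.1.

171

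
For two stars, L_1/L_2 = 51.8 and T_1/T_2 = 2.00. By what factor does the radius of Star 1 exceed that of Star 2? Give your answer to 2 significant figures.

1.8

L ∝ R²T⁴ gives R ∝ √L / T², so
R_1/R_2 = √(51.8) / (2.00)² = 7.197 / 4.000 = 1.799.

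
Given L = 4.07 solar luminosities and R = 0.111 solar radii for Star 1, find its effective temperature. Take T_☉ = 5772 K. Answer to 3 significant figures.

2.46×10^4 K

T/T_☉ = (L/L_☉)^(1/4) / (R/R_☉)^(1/2)
T = 5772 × (4.07)^(1/4) / √(0.111) = 5772 × 1.420 / 0.3332 = 2.461×10^4 K.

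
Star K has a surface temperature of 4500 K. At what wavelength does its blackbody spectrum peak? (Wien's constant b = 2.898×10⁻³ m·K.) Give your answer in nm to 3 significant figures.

644 nm

λ_max = b/T = 2.898×10⁻³ / 4500 = 6.44×10^-7 m = 644.0 nm.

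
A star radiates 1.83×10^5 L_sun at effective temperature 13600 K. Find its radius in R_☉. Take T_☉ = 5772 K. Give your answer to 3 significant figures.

R/R_☉ = √(L/L_☉) / (T/T_☉)² = √(1.83×10^5) / (2.356)²
       = 427.8 / 5.552 = 77.05.

77.1 R_☉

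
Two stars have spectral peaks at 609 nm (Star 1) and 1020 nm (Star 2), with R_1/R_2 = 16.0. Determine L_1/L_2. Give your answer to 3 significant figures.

2.01×10^3

Wien's law gives T ∝ 1/λ_max, so T_1/T_2 = λ_2/λ_1 = 1020/609 = 1.675.
Then L ∝ R²T⁴ gives L_1/L_2 = (16.0)² × (1.675)⁴ = 256.0 × 7.869 = 2015.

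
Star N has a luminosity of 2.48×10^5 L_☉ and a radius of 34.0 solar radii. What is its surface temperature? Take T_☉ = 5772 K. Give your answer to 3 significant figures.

T/T_☉ = (L/L_☉)^(1/4) / (R/R_☉)^(1/2)
T = 5772 × (2.48×10^5)^(1/4) / √(34.0) = 5772 × 22.32 / 5.831 = 2.209×10^4 K.

2.21×10^4 K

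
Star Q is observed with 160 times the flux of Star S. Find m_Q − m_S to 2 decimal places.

-5.51

m_Q − m_S = −2.5 log₁₀(F_Q/F_S) = −2.5 log₁₀(160) = −2.5 × (2.204) = -5.510.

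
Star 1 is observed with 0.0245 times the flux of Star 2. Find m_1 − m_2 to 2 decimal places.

4.03

m_1 − m_2 = −2.5 log₁₀(F_1/F_2) = −2.5 log₁₀(0.0245) = −2.5 × (-1.611) = 4.027.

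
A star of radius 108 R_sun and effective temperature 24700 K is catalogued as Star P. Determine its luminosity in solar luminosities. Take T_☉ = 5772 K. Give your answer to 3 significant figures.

L/L_☉ = (R/R_☉)² (T/T_☉)⁴ = (108)² × (24700/5772)⁴
       = 1.166×10^4 × (4.279)⁴ = 1.166×10^4 × 335.3 = 3.911×10^6.

3.91×10^6 solar luminosities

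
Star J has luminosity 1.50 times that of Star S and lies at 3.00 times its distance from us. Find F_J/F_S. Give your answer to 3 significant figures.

F = L/(4πd²), so F_J/F_S = (L_J/L_S) / (d_J/d_S)²
= 1.50 / (3.00)² = 1.50 / 9.000 = 0.1667.

0.167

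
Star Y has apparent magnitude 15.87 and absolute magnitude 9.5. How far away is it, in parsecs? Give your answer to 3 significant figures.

m − M = 5 log₁₀(d/10 pc)
15.87 − (9.5) = 6.37 = 5 log₁₀(d/10)
d = 10 × 10^(6.37/5) = 10 × 10^1.274 = 187.9 pc.

188 pc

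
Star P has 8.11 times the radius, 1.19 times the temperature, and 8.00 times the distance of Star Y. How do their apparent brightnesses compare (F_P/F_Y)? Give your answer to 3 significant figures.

2.06

L_P/L_Y = (R_P/R_Y)²(T_P/T_Y)⁴ = (8.11)² × (1.19)⁴ = 131.9.
F_P/F_Y = (L_P/L_Y)/(d_P/d_Y)² = 131.9 / (8.00)² = 2.061.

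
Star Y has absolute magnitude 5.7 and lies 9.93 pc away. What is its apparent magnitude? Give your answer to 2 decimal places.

m = M + 5 log₁₀(d/10 pc) = 5.7 + 5 log₁₀(9.93/10)
  = 5.7 + 5 × -0.003 = 5.7 + -0.02 = 5.68.

5.68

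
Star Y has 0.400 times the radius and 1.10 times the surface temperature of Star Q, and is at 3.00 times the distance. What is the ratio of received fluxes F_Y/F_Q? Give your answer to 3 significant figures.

L_Y/L_Q = (R_Y/R_Q)²(T_Y/T_Q)⁴ = (0.400)² × (1.10)⁴ = 0.2343.
F_Y/F_Q = (L_Y/L_Q)/(d_Y/d_Q)² = 0.2343 / (3.00)² = 0.02603.

0.0260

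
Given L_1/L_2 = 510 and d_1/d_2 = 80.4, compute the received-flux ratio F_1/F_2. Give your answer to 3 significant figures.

0.0789

F = L/(4πd²), so F_1/F_2 = (L_1/L_2) / (d_1/d_2)²
= 510 / (80.4)² = 510 / 6464 = 0.07890.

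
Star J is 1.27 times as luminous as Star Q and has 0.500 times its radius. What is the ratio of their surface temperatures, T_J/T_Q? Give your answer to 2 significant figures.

L ∝ R²T⁴ gives T ∝ (L/R²)^(1/4), so
T_J/T_Q = (1.27 / 0.500²)^(1/4) = (5.080)^(1/4) = 1.501.

1.5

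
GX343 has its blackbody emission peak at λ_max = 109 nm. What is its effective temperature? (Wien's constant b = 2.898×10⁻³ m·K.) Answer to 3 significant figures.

2.66×10^4 K

T = b/λ_max = 2.898×10⁻³ / (109×10⁻⁹) = 2.659×10^4 K.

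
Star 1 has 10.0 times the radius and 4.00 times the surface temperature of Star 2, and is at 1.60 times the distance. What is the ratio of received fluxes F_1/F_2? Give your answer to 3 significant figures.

1.00×10^4

L_1/L_2 = (R_1/R_2)²(T_1/T_2)⁴ = (10.0)² × (4.00)⁴ = 2.560×10^4.
F_1/F_2 = (L_1/L_2)/(d_1/d_2)² = 2.560×10^4 / (1.60)² = 1.000×10^4.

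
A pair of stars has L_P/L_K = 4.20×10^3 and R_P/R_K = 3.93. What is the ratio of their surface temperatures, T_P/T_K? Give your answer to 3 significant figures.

L ∝ R²T⁴ gives T ∝ (L/R²)^(1/4), so
T_P/T_K = (4.20×10^3 / 3.93²)^(1/4) = (271.9)^(1/4) = 4.061.

4.06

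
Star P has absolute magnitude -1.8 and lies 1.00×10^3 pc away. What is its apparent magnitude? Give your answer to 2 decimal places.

8.20

m = M + 5 log₁₀(d/10 pc) = -1.8 + 5 log₁₀(1.00×10^3/10)
  = -1.8 + 5 × 2.000 = -1.8 + 10.00 = 8.20.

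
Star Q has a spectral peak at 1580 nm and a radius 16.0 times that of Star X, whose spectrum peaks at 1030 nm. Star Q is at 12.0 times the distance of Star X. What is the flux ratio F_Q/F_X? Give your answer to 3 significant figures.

0.321

Wien's law: T_Q/T_X = λ_X/λ_Q = 1030/1580 = 0.6519.
L_Q/L_X = (R_Q/R_X)²(T_Q/T_X)⁴ = (16.0)²(0.6519)⁴ = 46.23.
F_Q/F_X = (L_Q/L_X)/(d_Q/d_X)² = 46.23/(12.0)² = 0.3211.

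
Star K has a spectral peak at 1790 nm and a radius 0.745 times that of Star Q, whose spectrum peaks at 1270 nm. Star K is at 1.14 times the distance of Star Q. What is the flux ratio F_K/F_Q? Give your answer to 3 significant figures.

Wien's law: T_K/T_Q = λ_Q/λ_K = 1270/1790 = 0.7095.
L_K/L_Q = (R_K/R_Q)²(T_K/T_Q)⁴ = (0.745)²(0.7095)⁴ = 0.1406.
F_K/F_Q = (L_K/L_Q)/(d_K/d_Q)² = 0.1406/(1.14)² = 0.1082.

0.108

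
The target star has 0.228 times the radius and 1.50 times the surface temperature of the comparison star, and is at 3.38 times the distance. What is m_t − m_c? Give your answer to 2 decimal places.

L_t/L_c = (0.228)²(1.50)⁴ = 0.2632.
F_t/F_c = (L_t/L_c)/(d_t/d_c)² = 0.2632/11.42 = 0.02304.
m_t − m_c = −2.5 log₁₀(0.02304) = 4.09.

4.09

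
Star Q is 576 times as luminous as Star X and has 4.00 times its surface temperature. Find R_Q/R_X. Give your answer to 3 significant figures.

L ∝ R²T⁴ gives R ∝ √L / T², so
R_Q/R_X = √(576) / (4.00)² = 24.00 / 16.00 = 1.500.

1.50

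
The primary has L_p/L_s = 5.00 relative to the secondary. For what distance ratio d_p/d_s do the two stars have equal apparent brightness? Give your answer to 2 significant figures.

2.2

Equal flux requires L_p/d_p² = L_s/d_s², so d_p/d_s = √(L_p/L_s)
= √(5.00) = 2.236.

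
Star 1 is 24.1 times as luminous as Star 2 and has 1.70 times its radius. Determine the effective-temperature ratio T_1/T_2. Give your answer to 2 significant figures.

1.7

L ∝ R²T⁴ gives T ∝ (L/R²)^(1/4), so
T_1/T_2 = (24.1 / 1.70²)^(1/4) = (8.339)^(1/4) = 1.699.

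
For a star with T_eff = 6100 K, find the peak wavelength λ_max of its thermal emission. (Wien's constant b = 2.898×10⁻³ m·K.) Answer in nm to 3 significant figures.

λ_max = b/T = 2.898×10⁻³ / 6100 = 4.75×10^-7 m = 475.1 nm.

475 nm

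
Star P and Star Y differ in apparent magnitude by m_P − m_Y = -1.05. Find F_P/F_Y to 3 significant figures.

F_P/F_Y = 10^(−(m_P − m_Y)/2.5) = 10^(1.05/2.5) = 10^0.420 = 2.630.

2.63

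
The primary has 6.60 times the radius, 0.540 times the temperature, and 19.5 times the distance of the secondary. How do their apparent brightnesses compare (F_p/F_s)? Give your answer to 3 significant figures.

0.00974

L_p/L_s = (R_p/R_s)²(T_p/T_s)⁴ = (6.60)² × (0.540)⁴ = 3.704.
F_p/F_s = (L_p/L_s)/(d_p/d_s)² = 3.704 / (19.5)² = 0.009741.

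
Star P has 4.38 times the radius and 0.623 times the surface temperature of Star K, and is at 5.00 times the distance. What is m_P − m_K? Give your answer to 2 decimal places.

L_P/L_K = (4.38)²(0.623)⁴ = 2.890.
F_P/F_K = (L_P/L_K)/(d_P/d_K)² = 2.890/25.00 = 0.1156.
m_P − m_K = −2.5 log₁₀(0.1156) = 2.34.

2.34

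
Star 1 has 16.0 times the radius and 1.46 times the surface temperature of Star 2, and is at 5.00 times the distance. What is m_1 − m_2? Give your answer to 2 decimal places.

-4.17

L_1/L_2 = (16.0)²(1.46)⁴ = 1163.
F_1/F_2 = (L_1/L_2)/(d_1/d_2)² = 1163/25.00 = 46.53.
m_1 − m_2 = −2.5 log₁₀(46.53) = -4.17.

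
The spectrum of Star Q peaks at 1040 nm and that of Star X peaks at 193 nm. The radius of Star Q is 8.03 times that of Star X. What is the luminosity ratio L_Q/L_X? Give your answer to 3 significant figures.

0.0765

Wien's law gives T ∝ 1/λ_max, so T_Q/T_X = λ_X/λ_Q = 193/1040 = 0.1856.
Then L ∝ R²T⁴ gives L_Q/L_X = (8.03)² × (0.1856)⁴ = 64.48 × 0.001186 = 0.07648.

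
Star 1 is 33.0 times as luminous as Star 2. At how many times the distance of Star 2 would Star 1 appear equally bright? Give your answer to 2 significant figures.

5.7

Equal flux requires L_1/d_1² = L_2/d_2², so d_1/d_2 = √(L_1/L_2)
= √(33.0) = 5.745.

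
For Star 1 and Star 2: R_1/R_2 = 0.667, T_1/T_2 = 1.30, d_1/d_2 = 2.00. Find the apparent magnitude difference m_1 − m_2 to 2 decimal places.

1.25

L_1/L_2 = (0.667)²(1.30)⁴ = 1.271.
F_1/F_2 = (L_1/L_2)/(d_1/d_2)² = 1.271/4.000 = 0.3177.
m_1 − m_2 = −2.5 log₁₀(0.3177) = 1.25.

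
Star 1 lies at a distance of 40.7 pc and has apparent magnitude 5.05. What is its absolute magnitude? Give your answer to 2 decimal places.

M = m − 5 log₁₀(d/10 pc) = 5.05 − 5 log₁₀(40.7/10)
  = 5.05 − 5 × 0.610 = 5.05 − 3.05 = 2.00.

2.00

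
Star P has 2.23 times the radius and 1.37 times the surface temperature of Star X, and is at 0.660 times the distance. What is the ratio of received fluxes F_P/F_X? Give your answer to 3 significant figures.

L_P/L_X = (R_P/R_X)²(T_P/T_X)⁴ = (2.23)² × (1.37)⁴ = 17.52.
F_P/F_X = (L_P/L_X)/(d_P/d_X)² = 17.52 / (0.660)² = 40.22.

40.2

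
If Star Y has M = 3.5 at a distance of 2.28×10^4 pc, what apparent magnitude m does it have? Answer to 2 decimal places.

20.29

m = M + 5 log₁₀(d/10 pc) = 3.5 + 5 log₁₀(2.28×10^4/10)
  = 3.5 + 5 × 3.358 = 3.5 + 16.79 = 20.29.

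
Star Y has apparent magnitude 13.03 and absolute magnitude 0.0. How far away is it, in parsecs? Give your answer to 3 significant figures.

4.04×10^3 pc

m − M = 5 log₁₀(d/10 pc)
13.03 − (0.0) = 13.03 = 5 log₁₀(d/10)
d = 10 × 10^(13.03/5) = 10 × 10^2.606 = 4036 pc.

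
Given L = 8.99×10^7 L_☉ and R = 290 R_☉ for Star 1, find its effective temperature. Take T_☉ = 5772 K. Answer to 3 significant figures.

T/T_☉ = (L/L_☉)^(1/4) / (R/R_☉)^(1/2)
T = 5772 × (8.99×10^7)^(1/4) / √(290) = 5772 × 97.37 / 17.03 = 3.300×10^4 K.

3.30×10^4 K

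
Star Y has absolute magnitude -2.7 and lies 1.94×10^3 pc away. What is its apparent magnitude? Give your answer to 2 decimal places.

8.74

m = M + 5 log₁₀(d/10 pc) = -2.7 + 5 log₁₀(1.94×10^3/10)
  = -2.7 + 5 × 2.288 = -2.7 + 11.44 = 8.74.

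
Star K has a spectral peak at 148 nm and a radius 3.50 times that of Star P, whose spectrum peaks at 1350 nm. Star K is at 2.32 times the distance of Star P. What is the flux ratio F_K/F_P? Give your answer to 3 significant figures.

Wien's law: T_K/T_P = λ_P/λ_K = 1350/148 = 9.122.
L_K/L_P = (R_K/R_P)²(T_K/T_P)⁴ = (3.50)²(9.122)⁴ = 8.481×10^4.
F_K/F_P = (L_K/L_P)/(d_K/d_P)² = 8.481×10^4/(2.32)² = 1.576×10^4.

1.58×10^4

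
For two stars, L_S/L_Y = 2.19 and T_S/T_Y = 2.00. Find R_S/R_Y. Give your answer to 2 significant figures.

L ∝ R²T⁴ gives R ∝ √L / T², so
R_S/R_Y = √(2.19) / (2.00)² = 1.480 / 4.000 = 0.3700.

0.37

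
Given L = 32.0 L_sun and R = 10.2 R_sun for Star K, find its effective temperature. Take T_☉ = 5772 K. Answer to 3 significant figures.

4.30×10^3 K

T/T_☉ = (L/L_☉)^(1/4) / (R/R_☉)^(1/2)
T = 5772 × (32.0)^(1/4) / √(10.2) = 5772 × 2.378 / 3.194 = 4298 K.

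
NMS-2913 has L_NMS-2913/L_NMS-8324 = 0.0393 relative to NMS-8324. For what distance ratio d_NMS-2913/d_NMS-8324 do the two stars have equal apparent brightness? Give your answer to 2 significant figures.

Equal flux requires L_NMS-2913/d_NMS-2913² = L_NMS-8324/d_NMS-8324², so d_NMS-2913/d_NMS-8324 = √(L_NMS-2913/L_NMS-8324)
= √(0.0393) = 0.1982.

0.20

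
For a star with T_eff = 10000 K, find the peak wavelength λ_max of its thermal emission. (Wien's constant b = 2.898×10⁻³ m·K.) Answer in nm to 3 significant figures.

λ_max = b/T = 2.898×10⁻³ / 10000 = 2.90×10^-7 m = 289.8 nm.

290 nm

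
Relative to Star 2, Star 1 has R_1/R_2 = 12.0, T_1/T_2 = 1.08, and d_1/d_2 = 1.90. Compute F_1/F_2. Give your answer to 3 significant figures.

L_1/L_2 = (R_1/R_2)²(T_1/T_2)⁴ = (12.0)² × (1.08)⁴ = 195.9.
F_1/F_2 = (L_1/L_2)/(d_1/d_2)² = 195.9 / (1.90)² = 54.27.

54.3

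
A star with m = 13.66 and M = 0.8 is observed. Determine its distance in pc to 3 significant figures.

3.73×10^3 pc

m − M = 5 log₁₀(d/10 pc)
13.66 − (0.8) = 12.86 = 5 log₁₀(d/10)
d = 10 × 10^(12.86/5) = 10 × 10^2.572 = 3733 pc.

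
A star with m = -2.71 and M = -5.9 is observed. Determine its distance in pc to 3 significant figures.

43.5 pc

m − M = 5 log₁₀(d/10 pc)
-2.71 − (-5.9) = 3.19 = 5 log₁₀(d/10)
d = 10 × 10^(3.19/5) = 10 × 10^0.638 = 43.45 pc.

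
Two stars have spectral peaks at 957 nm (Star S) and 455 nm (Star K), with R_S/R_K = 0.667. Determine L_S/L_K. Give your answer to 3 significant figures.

Wien's law gives T ∝ 1/λ_max, so T_S/T_K = λ_K/λ_S = 455/957 = 0.4754.
Then L ∝ R²T⁴ gives L_S/L_K = (0.667)² × (0.4754)⁴ = 0.4449 × 0.05110 = 0.02273.

0.0227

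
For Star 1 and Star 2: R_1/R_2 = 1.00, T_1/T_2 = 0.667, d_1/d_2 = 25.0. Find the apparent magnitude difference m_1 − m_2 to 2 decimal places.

L_1/L_2 = (1.00)²(0.667)⁴ = 0.1979.
F_1/F_2 = (L_1/L_2)/(d_1/d_2)² = 0.1979/625.0 = 3.167×10^-4.
m_1 − m_2 = −2.5 log₁₀(3.167×10^-4) = 8.75.

8.75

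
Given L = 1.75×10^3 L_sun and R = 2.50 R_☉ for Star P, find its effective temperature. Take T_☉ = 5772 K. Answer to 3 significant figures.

2.36×10^4 K

T/T_☉ = (L/L_☉)^(1/4) / (R/R_☉)^(1/2)
T = 5772 × (1.75×10^3)^(1/4) / √(2.50) = 5772 × 6.468 / 1.581 = 2.361×10^4 K.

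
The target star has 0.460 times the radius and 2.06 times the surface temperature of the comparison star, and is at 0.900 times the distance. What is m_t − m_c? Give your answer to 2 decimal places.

-1.68

L_t/L_c = (0.460)²(2.06)⁴ = 3.811.
F_t/F_c = (L_t/L_c)/(d_t/d_c)² = 3.811/0.8100 = 4.704.
m_t − m_c = −2.5 log₁₀(4.704) = -1.68.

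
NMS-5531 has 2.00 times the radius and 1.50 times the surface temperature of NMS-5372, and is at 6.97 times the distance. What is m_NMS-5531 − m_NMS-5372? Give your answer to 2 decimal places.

0.95

L_NMS-5531/L_NMS-5372 = (2.00)²(1.50)⁴ = 20.25.
F_NMS-5531/F_NMS-5372 = (L_NMS-5531/L_NMS-5372)/(d_NMS-5531/d_NMS-5372)² = 20.25/48.58 = 0.4168.
m_NMS-5531 − m_NMS-5372 = −2.5 log₁₀(0.4168) = 0.95.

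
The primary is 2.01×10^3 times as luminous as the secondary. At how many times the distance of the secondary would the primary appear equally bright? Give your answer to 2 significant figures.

Equal flux requires L_p/d_p² = L_s/d_s², so d_p/d_s = √(L_p/L_s)
= √(2.01×10^3) = 44.83.

45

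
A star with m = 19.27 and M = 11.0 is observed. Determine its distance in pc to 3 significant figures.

m − M = 5 log₁₀(d/10 pc)
19.27 − (11.0) = 8.27 = 5 log₁₀(d/10)
d = 10 × 10^(8.27/5) = 10 × 10^1.654 = 450.8 pc.

451 pc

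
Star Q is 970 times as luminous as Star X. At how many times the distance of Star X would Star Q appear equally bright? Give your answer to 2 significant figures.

Equal flux requires L_Q/d_Q² = L_X/d_X², so d_Q/d_X = √(L_Q/L_X)
= √(970) = 31.14.

31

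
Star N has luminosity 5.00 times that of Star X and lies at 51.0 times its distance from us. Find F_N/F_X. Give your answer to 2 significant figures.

0.0019

F = L/(4πd²), so F_N/F_X = (L_N/L_X) / (d_N/d_X)²
= 5.00 / (51.0)² = 5.00 / 2601 = 0.001922.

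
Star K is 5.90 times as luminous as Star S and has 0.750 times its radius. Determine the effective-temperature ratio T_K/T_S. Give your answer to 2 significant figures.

L ∝ R²T⁴ gives T ∝ (L/R²)^(1/4), so
T_K/T_S = (5.90 / 0.750²)^(1/4) = (10.49)^(1/4) = 1.800.

1.8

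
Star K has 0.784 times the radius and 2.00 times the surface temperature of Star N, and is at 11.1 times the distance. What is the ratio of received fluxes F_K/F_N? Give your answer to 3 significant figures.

L_K/L_N = (R_K/R_N)²(T_K/T_N)⁴ = (0.784)² × (2.00)⁴ = 9.834.
F_K/F_N = (L_K/L_N)/(d_K/d_N)² = 9.834 / (11.1)² = 0.07982.

0.0798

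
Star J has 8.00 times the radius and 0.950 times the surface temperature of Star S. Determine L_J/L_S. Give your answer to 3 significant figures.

52.1

From the Stefan–Boltzmann law, L ∝ R²T⁴, so
L_J/L_S = (R_J/R_S)² (T_J/T_S)⁴ = (8.00)² × (0.950)⁴ = 64.00 × 0.8145 = 52.13.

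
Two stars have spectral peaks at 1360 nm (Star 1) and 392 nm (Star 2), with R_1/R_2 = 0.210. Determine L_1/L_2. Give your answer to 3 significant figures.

3.04×10^-4

Wien's law gives T ∝ 1/λ_max, so T_1/T_2 = λ_2/λ_1 = 392/1360 = 0.2882.
Then L ∝ R²T⁴ gives L_1/L_2 = (0.210)² × (0.2882)⁴ = 0.04410 × 0.006902 = 3.044×10^-4.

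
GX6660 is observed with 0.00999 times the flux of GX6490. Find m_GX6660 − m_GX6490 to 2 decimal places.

5.00

m_GX6660 − m_GX6490 = −2.5 log₁₀(F_GX6660/F_GX6490) = −2.5 log₁₀(0.00999) = −2.5 × (-2.000) = 5.001.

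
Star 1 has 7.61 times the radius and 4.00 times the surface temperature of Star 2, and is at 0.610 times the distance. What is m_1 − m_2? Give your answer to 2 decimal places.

-11.50

L_1/L_2 = (7.61)²(4.00)⁴ = 1.483×10^4.
F_1/F_2 = (L_1/L_2)/(d_1/d_2)² = 1.483×10^4/0.3721 = 3.984×10^4.
m_1 − m_2 = −2.5 log₁₀(3.984×10^4) = -11.50.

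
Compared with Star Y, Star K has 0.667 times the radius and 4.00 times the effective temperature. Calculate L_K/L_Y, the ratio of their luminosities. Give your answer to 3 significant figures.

From the Stefan–Boltzmann law, L ∝ R²T⁴, so
L_K/L_Y = (R_K/R_Y)² (T_K/T_Y)⁴ = (0.667)² × (4.00)⁴ = 0.4449 × 256.0 = 113.9.

114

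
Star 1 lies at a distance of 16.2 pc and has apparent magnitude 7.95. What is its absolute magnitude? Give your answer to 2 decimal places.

6.90

M = m − 5 log₁₀(d/10 pc) = 7.95 − 5 log₁₀(16.2/10)
  = 7.95 − 5 × 0.210 = 7.95 − 1.05 = 6.90.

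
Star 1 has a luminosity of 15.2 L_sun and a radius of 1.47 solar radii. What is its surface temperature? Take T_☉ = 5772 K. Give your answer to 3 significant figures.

9.40×10^3 K

T/T_☉ = (L/L_☉)^(1/4) / (R/R_☉)^(1/2)
T = 5772 × (15.2)^(1/4) / √(1.47) = 5772 × 1.975 / 1.212 = 9400 K.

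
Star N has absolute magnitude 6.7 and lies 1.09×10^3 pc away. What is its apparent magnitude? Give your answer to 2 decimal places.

m = M + 5 log₁₀(d/10 pc) = 6.7 + 5 log₁₀(1.09×10^3/10)
  = 6.7 + 5 × 2.037 = 6.7 + 10.19 = 16.89.

16.89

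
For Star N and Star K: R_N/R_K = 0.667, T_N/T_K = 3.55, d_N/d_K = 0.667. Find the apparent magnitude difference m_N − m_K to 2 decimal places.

-5.50

L_N/L_K = (0.667)²(3.55)⁴ = 70.66.
F_N/F_K = (L_N/L_K)/(d_N/d_K)² = 70.66/0.4449 = 158.8.
m_N − m_K = −2.5 log₁₀(158.8) = -5.50.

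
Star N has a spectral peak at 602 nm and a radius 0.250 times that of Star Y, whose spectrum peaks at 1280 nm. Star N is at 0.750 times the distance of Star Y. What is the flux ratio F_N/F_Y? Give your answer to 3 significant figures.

Wien's law: T_N/T_Y = λ_Y/λ_N = 1280/602 = 2.126.
L_N/L_Y = (R_N/R_Y)²(T_N/T_Y)⁴ = (0.250)²(2.126)⁴ = 1.277.
F_N/F_Y = (L_N/L_Y)/(d_N/d_Y)² = 1.277/(0.750)² = 2.271.

2.27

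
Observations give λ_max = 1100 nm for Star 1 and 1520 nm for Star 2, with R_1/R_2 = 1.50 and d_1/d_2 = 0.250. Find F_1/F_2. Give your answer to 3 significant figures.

Wien's law: T_1/T_2 = λ_2/λ_1 = 1520/1100 = 1.382.
L_1/L_2 = (R_1/R_2)²(T_1/T_2)⁴ = (1.50)²(1.382)⁴ = 8.203.
F_1/F_2 = (L_1/L_2)/(d_1/d_2)² = 8.203/(0.250)² = 131.3.

131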